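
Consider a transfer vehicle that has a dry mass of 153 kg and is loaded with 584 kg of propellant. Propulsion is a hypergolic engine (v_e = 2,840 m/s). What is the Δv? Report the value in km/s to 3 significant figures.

Δv ≈ 4.46 km/s

m₀ = m_dry + m_prop = 153 + 584 = 737 kg.
Using Δv = v_e ln(m₀/m_f): Δv = v_e · ln(m₀/m_f) = 2840.0 × ln(4.817) = 2840.0 × 1.5721 ≈ 4464.9 m/s.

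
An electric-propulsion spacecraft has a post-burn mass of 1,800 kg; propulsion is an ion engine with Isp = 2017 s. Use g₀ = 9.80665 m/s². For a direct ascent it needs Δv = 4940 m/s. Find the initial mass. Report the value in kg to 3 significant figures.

v_e = Isp · g₀ = 2017 × 9.80665 = 19780.0 m/s.
m₀/m_f = exp(Δv / v_e) = exp(4940 / 19780.0) = exp(0.2497) = 1.2837.
m₀ = m_f × 1.2837 = 1,800 × 1.2837 = 2,310.66 kg.

initial mass ≈ 2310 kg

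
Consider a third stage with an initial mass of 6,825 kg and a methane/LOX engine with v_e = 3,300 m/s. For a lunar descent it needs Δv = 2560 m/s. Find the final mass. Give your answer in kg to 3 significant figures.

final mass ≈ 3140 kg

Using Δv = v_e ln(m₀/m_f): m₀/m_f = exp(Δv / v_e) = exp(2560 / 3300.0) = exp(0.7758) = 2.1722.
m_f = m₀ / 2.1722 = 6,825 / 2.1722 = 3,141.98 kg.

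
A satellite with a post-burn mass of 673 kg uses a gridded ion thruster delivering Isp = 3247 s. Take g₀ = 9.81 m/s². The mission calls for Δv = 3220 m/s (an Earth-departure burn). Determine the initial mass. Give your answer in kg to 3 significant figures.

v_e = Isp · g₀ = 3247 × 9.81 = 31853.1 m/s.
From the ideal rocket equation, m₀/m_f = exp(Δv / v_e) = exp(3220 / 31853.1) = exp(0.1011) = 1.1064.
m₀ = m_f × 1.1064 = 673 × 1.1064 = 744.607 kg.

initial mass ≈ 745 kg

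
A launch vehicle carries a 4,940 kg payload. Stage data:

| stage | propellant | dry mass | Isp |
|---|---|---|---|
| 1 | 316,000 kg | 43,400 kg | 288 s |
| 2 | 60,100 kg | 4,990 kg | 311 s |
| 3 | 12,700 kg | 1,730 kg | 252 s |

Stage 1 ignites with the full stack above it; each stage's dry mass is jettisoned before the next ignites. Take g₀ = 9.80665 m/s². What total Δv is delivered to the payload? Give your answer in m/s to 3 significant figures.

Δv ≈ 9940 m/s

Ignition mass of stage 1 = 316,000+43,400 + 60,100+4,990 + 12,700+1,730 + 4,940 = 443,860 kg.
Stage 1: m₀ = 443,860 kg, m_f = 443,860 − 316,000 = 127,860 kg; Δv = 288×9.80665×ln(3.471) = 2824.3×1.2446 ≈ 3515 m/s.
Stage 2: m₀ = 84,460 kg, m_f = 84,460 − 60,100 = 24,360 kg; Δv = 311×9.80665×ln(3.467) = 3049.9×1.2433 ≈ 3792 m/s.
Stage 3: m₀ = 19,370 kg, m_f = 19,370 − 12,700 = 6,670 kg; Δv = 252×9.80665×ln(2.904) = 2471.3×1.0661 ≈ 2635 m/s.
Total Δv = 3515 + 3792 + 2635 = 9942 m/s.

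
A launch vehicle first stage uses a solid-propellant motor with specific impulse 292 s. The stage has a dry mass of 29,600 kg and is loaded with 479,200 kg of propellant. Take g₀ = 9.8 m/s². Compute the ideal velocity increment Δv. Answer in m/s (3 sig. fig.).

Δv ≈ 8140 m/s

v_e = Isp · g₀ = 292 × 9.8 = 2861.6 m/s.
m₀ = m_dry + m_prop = 29,600 + 479,200 = 508,800 kg.
Using Δv = v_e ln(m₀/m_f): Δv = v_e · ln(m₀/m_f) = 2861.6 × ln(17.19) = 2861.6 × 2.8443 ≈ 8139.2 m/s.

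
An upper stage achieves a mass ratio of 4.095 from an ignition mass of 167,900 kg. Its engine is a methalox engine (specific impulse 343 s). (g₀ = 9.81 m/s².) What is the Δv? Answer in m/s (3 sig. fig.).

Δv ≈ 4740 m/s

v_e = Isp · g₀ = 343 × 9.81 = 3364.8 m/s.
By the Tsiolkovsky rocket equation, Δv = v_e · ln(4.095) = 3364.8 × 1.4098 ≈ 4743.6 m/s.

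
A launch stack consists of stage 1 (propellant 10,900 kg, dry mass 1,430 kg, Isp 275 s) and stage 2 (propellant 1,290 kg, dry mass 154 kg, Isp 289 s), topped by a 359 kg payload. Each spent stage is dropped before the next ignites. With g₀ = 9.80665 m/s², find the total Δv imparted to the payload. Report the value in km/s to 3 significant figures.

Δv ≈ 7.54 km/s

Ignition mass of stage 1 = 10,900+1,430 + 1,290+154 + 359 = 14,133 kg.
Stage 1: m₀ = 14,133 kg, m_f = 14,133 − 10,900 = 3,233 kg; Δv = 275×9.80665×ln(4.371) = 2696.8×1.4751 ≈ 3978 m/s.
Stage 2: m₀ = 1,803 kg, m_f = 1,803 − 1,290 = 513 kg; Δv = 289×9.80665×ln(3.515) = 2834.1×1.2569 ≈ 3562 m/s.
Total Δv = 3978 + 3562 = 7540 m/s.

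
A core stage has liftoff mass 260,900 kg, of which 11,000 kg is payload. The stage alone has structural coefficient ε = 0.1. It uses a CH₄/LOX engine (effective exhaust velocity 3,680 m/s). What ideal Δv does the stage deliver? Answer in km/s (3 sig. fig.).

Stage wet mass = m₀ − payload = 260,900 − 11,000 = 249,900 kg.
Stage dry mass = ε × stage wet mass = 0.1 × 249,900 = 24,990 kg.
Burnout mass m_f = stage dry + payload = 24,990 + 11,000 = 35,990 kg.
Using Δv = v_e ln(m₀/m_f): Δv = v_e · ln(260,900/35,990) = 3680.0 × ln(7.249) = 3680.0 × 1.9809 ≈ 7290 m/s.

Δv ≈ 7.29 km/s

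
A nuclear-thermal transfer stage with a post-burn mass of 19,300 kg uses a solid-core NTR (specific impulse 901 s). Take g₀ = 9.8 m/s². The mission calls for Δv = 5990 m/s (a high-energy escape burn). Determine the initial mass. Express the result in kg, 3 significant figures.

initial mass ≈ 38000 kg

v_e = Isp · g₀ = 901 × 9.8 = 8829.8 m/s.
By the Tsiolkovsky rocket equation, m₀/m_f = exp(Δv / v_e) = exp(5990 / 8829.8) = exp(0.6784) = 1.9707.
m₀ = m_f × 1.9707 = 19,300 × 1.9707 = 38,034.5 kg.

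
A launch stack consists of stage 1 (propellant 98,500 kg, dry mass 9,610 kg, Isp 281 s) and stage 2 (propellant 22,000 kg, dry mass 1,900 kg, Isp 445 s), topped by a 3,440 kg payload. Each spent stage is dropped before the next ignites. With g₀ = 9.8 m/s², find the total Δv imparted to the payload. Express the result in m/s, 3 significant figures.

Δv ≈ 10700 m/s

Ignition mass of stage 1 = 98,500+9,610 + 22,000+1,900 + 3,440 = 135,450 kg.
Stage 1: m₀ = 135,450 kg, m_f = 135,450 − 98,500 = 36,950 kg; Δv = 281×9.8×ln(3.666) = 2753.8×1.2990 ≈ 3577 m/s.
Stage 2: m₀ = 27,340 kg, m_f = 27,340 − 22,000 = 5,340 kg; Δv = 445×9.8×ln(5.12) = 4361.0×1.6331 ≈ 7122 m/s.
Total Δv = 3577 + 7122 = 10699 m/s.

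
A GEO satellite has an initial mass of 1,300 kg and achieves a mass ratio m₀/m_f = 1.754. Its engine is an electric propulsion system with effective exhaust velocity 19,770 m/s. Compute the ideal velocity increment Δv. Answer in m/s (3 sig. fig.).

Using Δv = v_e ln(m₀/m_f): Δv = v_e · ln(1.754) = 19770.0 × 0.5619 ≈ 11108.7 m/s.

Δv ≈ 11100 m/s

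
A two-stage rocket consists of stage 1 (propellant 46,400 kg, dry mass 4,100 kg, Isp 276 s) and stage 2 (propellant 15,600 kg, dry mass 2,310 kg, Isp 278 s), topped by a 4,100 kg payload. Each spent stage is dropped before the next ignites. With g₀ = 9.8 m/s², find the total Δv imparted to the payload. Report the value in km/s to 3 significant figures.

Ignition mass of stage 1 = 46,400+4,100 + 15,600+2,310 + 4,100 = 72,510 kg.
Stage 1: m₀ = 72,510 kg, m_f = 72,510 − 46,400 = 26,110 kg; Δv = 276×9.8×ln(2.777) = 2704.8×1.0214 ≈ 2763 m/s.
Stage 2: m₀ = 22,010 kg, m_f = 22,010 − 15,600 = 6,410 kg; Δv = 278×9.8×ln(3.434) = 2724.4×1.2336 ≈ 3361 m/s.
Total Δv = 2763 + 3361 = 6124 m/s.

Δv ≈ 6.12 km/s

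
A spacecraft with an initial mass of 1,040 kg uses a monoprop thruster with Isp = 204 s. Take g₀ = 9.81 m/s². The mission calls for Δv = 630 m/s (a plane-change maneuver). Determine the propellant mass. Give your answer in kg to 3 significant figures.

propellant mass ≈ 281 kg

v_e = Isp · g₀ = 204 × 9.81 = 2001.2 m/s.
m₀/m_f = exp(Δv / v_e) = exp(630 / 2001.2) = exp(0.3148) = 1.3700.
m_f = 1,040 / 1.3700 = 759.124 kg, so propellant = m₀ − m_f = 1,040 − 759.124 = 280.876 kg.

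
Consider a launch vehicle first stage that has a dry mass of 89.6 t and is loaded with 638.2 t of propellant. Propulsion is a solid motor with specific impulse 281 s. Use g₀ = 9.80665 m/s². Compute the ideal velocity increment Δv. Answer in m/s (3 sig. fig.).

Δv ≈ 5770 m/s

v_e = Isp · g₀ = 281 × 9.80665 = 2755.7 m/s.
m₀ = m_dry + m_prop = 89.6 + 638.2 = 727.8 t.
By the Tsiolkovsky rocket equation, Δv = v_e · ln(m₀/m_f) = 2755.7 × ln(8.123) = 2755.7 × 2.0947 ≈ 5772.2 m/s.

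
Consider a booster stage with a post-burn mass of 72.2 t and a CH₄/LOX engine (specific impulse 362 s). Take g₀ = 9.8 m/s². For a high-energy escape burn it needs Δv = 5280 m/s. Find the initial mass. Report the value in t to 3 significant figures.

initial mass ≈ 320 t

v_e = Isp · g₀ = 362 × 9.8 = 3547.6 m/s.
m₀/m_f = exp(Δv / v_e) = exp(5280 / 3547.6) = exp(1.4883) = 4.4297.
m₀ = m_f × 4.4297 = 72.2 × 4.4297 = 319.824 t.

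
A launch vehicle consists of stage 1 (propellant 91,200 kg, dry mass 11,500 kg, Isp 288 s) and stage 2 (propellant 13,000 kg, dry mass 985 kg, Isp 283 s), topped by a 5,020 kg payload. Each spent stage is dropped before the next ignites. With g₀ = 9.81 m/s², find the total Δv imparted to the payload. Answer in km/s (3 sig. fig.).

Ignition mass of stage 1 = 91,200+11,500 + 13,000+985 + 5,020 = 121,705 kg.
Stage 1: m₀ = 121,705 kg, m_f = 121,705 − 91,200 = 30,505 kg; Δv = 288×9.81×ln(3.99) = 2825.3×1.3837 ≈ 3909 m/s.
Stage 2: m₀ = 19,005 kg, m_f = 19,005 − 13,000 = 6,005 kg; Δv = 283×9.81×ln(3.165) = 2776.2×1.1521 ≈ 3199 m/s.
Total Δv = 3909 + 3199 = 7108 m/s.

Δv ≈ 7.11 km/s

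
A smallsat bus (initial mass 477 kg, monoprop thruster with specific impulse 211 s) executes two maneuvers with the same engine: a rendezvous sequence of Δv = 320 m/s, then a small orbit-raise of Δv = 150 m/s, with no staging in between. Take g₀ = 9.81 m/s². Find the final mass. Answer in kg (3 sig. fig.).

final mass ≈ 380 kg

v_e = Isp · g₀ = 211 × 9.81 = 2069.9 m/s.
After the first burn: m = 477 × exp(−320/2069.9) = 477 × 0.85676 = 408.675 kg.
After the second burn: m = 408.675 × exp(−150/2069.9) = 408.675 × 0.93010 = 380.109 kg.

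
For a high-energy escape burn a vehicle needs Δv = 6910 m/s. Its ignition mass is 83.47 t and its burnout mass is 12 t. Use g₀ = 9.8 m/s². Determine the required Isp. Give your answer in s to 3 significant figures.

Isp ≈ 364 s

ln(m₀/m_f) = ln(83470/12000) = ln(6.956) = 1.9396.
v_e = Δv / ln(m₀/m_f) = 6910 / 1.9396 = 3562.6 m/s.
Isp = v_e / g₀ = 3562.6 / 9.8 = 363.5 s.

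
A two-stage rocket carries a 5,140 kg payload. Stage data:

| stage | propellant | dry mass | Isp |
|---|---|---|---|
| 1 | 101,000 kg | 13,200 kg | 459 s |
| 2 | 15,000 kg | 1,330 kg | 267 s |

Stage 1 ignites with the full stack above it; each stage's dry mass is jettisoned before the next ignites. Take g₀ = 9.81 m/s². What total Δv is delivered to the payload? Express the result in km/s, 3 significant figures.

Δv ≈ 9.29 km/s

Ignition mass of stage 1 = 101,000+13,200 + 15,000+1,330 + 5,140 = 135,670 kg.
Stage 1: m₀ = 135,670 kg, m_f = 135,670 − 101,000 = 34,670 kg; Δv = 459×9.81×ln(3.913) = 4502.8×1.3644 ≈ 6143 m/s.
Stage 2: m₀ = 21,470 kg, m_f = 21,470 − 15,000 = 6,470 kg; Δv = 267×9.81×ln(3.318) = 2619.3×1.1995 ≈ 3142 m/s.
Total Δv = 6143 + 3142 = 9285 m/s.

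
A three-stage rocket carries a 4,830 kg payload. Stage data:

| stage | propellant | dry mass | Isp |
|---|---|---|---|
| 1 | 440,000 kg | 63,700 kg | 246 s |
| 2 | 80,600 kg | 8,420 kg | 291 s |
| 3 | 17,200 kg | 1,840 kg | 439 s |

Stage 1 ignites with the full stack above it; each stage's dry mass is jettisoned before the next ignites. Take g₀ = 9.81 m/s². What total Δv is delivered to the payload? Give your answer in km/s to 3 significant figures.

Ignition mass of stage 1 = 440,000+63,700 + 80,600+8,420 + 17,200+1,840 + 4,830 = 616,590 kg.
Stage 1: m₀ = 616,590 kg, m_f = 616,590 − 440,000 = 176,590 kg; Δv = 246×9.81×ln(3.492) = 2413.3×1.2504 ≈ 3017 m/s.
Stage 2: m₀ = 112,890 kg, m_f = 112,890 − 80,600 = 32,290 kg; Δv = 291×9.81×ln(3.496) = 2854.7×1.2517 ≈ 3573 m/s.
Stage 3: m₀ = 23,870 kg, m_f = 23,870 − 17,200 = 6,670 kg; Δv = 439×9.81×ln(3.579) = 4306.6×1.2750 ≈ 5491 m/s.
Total Δv = 3017 + 3573 + 5491 = 12081 m/s.

Δv ≈ 12.1 km/s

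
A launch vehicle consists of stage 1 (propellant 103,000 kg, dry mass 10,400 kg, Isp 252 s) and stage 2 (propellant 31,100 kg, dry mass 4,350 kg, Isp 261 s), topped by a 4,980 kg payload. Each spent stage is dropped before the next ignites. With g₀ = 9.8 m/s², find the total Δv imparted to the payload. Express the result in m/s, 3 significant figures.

Δv ≈ 6490 m/s

Ignition mass of stage 1 = 103,000+10,400 + 31,100+4,350 + 4,980 = 153,830 kg.
Stage 1: m₀ = 153,830 kg, m_f = 153,830 − 103,000 = 50,830 kg; Δv = 252×9.8×ln(3.026) = 2469.6×1.1074 ≈ 2735 m/s.
Stage 2: m₀ = 40,430 kg, m_f = 40,430 − 31,100 = 9,330 kg; Δv = 261×9.8×ln(4.333) = 2557.8×1.4663 ≈ 3751 m/s.
Total Δv = 2735 + 3751 = 6486 m/s.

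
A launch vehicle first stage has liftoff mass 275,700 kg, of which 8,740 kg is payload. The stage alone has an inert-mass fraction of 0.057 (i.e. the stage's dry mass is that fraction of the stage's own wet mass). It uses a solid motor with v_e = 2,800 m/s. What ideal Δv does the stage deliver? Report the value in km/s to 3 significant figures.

Stage wet mass = m₀ − payload = 275,700 − 8,740 = 266,960 kg.
Stage dry mass = ε × stage wet mass = 0.057 × 266,960 = 15,216.7 kg.
Burnout mass m_f = stage dry + payload = 15,216.7 + 8,740 = 23,956.7 kg.
Using Δv = v_e ln(m₀/m_f): Δv = v_e · ln(275,700/23,956.7) = 2800.0 × ln(11.51) = 2800.0 × 2.4431 ≈ 6841 m/s.

Δv ≈ 6.84 km/s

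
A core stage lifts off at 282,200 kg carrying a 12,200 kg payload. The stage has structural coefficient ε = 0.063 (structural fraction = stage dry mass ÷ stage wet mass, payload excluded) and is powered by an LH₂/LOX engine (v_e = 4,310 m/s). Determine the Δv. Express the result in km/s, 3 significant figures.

Δv ≈ 9.78 km/s

Stage wet mass = m₀ − payload = 282,200 − 12,200 = 270,000 kg.
Stage dry mass = ε × stage wet mass = 0.063 × 270,000 = 17,010 kg.
Burnout mass m_f = stage dry + payload = 17,010 + 12,200 = 29,210 kg.
Δv = v_e · ln(282,200/29,210) = 4310.0 × ln(9.661) = 4310.0 × 2.2681 ≈ 9776 m/s.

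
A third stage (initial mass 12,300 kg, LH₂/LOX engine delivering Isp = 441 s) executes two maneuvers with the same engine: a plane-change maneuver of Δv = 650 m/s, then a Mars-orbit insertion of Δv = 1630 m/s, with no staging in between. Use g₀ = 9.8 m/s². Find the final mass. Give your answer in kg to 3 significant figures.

v_e = Isp · g₀ = 441 × 9.8 = 4321.8 m/s.
After the first burn: m = 12300 × exp(−650/4321.8) = 12300 × 0.86036 = 10,582.4 kg.
After the second burn: m = 10,582.4 × exp(−1630/4321.8) = 10,582.4 × 0.68581 = 7,257.52 kg.

final mass ≈ 7260 kg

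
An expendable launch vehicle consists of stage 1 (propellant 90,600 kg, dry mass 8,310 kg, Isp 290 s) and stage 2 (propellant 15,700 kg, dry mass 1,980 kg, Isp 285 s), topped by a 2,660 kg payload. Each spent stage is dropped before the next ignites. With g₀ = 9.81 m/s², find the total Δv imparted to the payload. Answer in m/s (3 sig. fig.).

Δv ≈ 8190 m/s

Ignition mass of stage 1 = 90,600+8,310 + 15,700+1,980 + 2,660 = 119,250 kg.
Stage 1: m₀ = 119,250 kg, m_f = 119,250 − 90,600 = 28,650 kg; Δv = 290×9.81×ln(4.162) = 2844.9×1.4261 ≈ 4057 m/s.
Stage 2: m₀ = 20,340 kg, m_f = 20,340 − 15,700 = 4,640 kg; Δv = 285×9.81×ln(4.384) = 2795.9×1.4779 ≈ 4132 m/s.
Total Δv = 4057 + 4132 = 8189 m/s.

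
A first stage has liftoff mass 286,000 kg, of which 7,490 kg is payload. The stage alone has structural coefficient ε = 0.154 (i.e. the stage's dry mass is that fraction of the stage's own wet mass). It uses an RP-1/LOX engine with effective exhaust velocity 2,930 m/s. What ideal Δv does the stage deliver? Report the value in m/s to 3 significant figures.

Stage wet mass = m₀ − payload = 286,000 − 7,490 = 278,510 kg.
Stage dry mass = ε × stage wet mass = 0.154 × 278,510 = 42,890.5 kg.
Burnout mass m_f = stage dry + payload = 42,890.5 + 7,490 = 50,380.5 kg.
Δv = v_e · ln(286,000/50,380.5) = 2930.0 × ln(5.677) = 2930.0 × 1.7364 ≈ 5088 m/s.

Δv ≈ 5090 m/s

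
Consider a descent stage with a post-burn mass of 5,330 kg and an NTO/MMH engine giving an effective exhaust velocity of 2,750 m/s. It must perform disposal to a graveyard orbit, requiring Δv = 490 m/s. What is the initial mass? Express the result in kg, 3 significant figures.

m₀/m_f = exp(Δv / v_e) = exp(490 / 2750.0) = exp(0.1782) = 1.1950.
m₀ = m_f × 1.1950 = 5,330 × 1.1950 = 6,369.35 kg.

initial mass ≈ 6370 kg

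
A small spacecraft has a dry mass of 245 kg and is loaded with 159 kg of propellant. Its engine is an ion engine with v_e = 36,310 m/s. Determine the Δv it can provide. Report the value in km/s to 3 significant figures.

Δv ≈ 18.2 km/s

m₀ = m_dry + m_prop = 245 + 159 = 404 kg.
Δv = v_e · ln(m₀/m_f) = 36310.0 × ln(1.649) = 36310.0 × 0.5002 ≈ 18160.7 m/s.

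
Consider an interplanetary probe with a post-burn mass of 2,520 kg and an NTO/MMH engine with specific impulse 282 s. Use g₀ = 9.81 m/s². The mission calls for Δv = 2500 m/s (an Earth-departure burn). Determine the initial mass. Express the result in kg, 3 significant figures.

initial mass ≈ 6220 kg

v_e = Isp · g₀ = 282 × 9.81 = 2766.4 m/s.
Using Δv = v_e ln(m₀/m_f): m₀/m_f = exp(Δv / v_e) = exp(2500 / 2766.4) = exp(0.9037) = 2.4687.
m₀ = m_f × 2.4687 = 2,520 × 2.4687 = 6,221.12 kg.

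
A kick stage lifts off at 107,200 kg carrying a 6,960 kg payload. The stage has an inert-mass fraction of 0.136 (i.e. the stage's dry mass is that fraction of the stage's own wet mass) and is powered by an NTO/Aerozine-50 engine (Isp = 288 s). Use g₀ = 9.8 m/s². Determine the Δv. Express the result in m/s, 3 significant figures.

Stage wet mass = m₀ − payload = 107,200 − 6,960 = 100,240 kg.
Stage dry mass = ε × stage wet mass = 0.136 × 100,240 = 13,632.6 kg.
Burnout mass m_f = stage dry + payload = 13,632.6 + 6,960 = 20,592.6 kg.
v_e = Isp · g₀ = 288 × 9.8 = 2822.4 m/s.
Δv = v_e · ln(107,200/20,592.6) = 2822.4 × ln(5.206) = 2822.4 × 1.6498 ≈ 4656 m/s.

Δv ≈ 4660 m/s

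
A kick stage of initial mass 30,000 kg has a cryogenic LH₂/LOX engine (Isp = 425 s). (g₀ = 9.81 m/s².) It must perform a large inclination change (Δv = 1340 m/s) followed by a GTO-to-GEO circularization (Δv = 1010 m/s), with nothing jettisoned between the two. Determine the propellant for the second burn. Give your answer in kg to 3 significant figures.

v_e = Isp · g₀ = 425 × 9.81 = 4169.2 m/s.
After the first burn: m = 30000 × exp(−1340/4169.2) = 30000 × 0.72513 = 21,753.9 kg.
After the second burn: m = 21,753.9 × exp(−1010/4169.2) = 21,753.9 × 0.78486 = 17,073.8 kg.
Second-burn propellant = 21,753.9 − 17,073.8 = 4,680.1 kg.

propellant for the second burn ≈ 4680 kg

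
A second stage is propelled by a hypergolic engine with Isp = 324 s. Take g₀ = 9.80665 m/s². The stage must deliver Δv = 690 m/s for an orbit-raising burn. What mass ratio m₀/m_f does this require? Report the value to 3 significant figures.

v_e = Isp · g₀ = 324 × 9.80665 = 3177.4 m/s.
m₀/m_f = exp(Δv / v_e) = exp(690 / 3177.4) = exp(0.2172) = 1.2425.

mass ratio ≈ 1.24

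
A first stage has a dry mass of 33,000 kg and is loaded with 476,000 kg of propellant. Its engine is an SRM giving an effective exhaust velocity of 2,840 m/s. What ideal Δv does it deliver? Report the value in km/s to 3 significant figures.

Δv ≈ 7.77 km/s

m₀ = m_dry + m_prop = 33,000 + 476,000 = 509,000 kg.
Δv = v_e · ln(m₀/m_f) = 2840.0 × ln(15.42) = 2840.0 × 2.7359 ≈ 7770.1 m/s.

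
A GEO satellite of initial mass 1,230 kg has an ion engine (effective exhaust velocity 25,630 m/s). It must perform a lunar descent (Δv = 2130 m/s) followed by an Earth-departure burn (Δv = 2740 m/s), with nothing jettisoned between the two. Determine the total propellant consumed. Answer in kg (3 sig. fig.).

total propellant consumed ≈ 213 kg

After the first burn: m = 1230 × exp(−2130/25630.0) = 1230 × 0.92025 = 1,131.91 kg.
After the second burn: m = 1,131.91 × exp(−2740/25630.0) = 1,131.91 × 0.89861 = 1,017.15 kg.
Total propellant = m₀ − m_final = 1230 − 1,017.15 = 212.85 kg.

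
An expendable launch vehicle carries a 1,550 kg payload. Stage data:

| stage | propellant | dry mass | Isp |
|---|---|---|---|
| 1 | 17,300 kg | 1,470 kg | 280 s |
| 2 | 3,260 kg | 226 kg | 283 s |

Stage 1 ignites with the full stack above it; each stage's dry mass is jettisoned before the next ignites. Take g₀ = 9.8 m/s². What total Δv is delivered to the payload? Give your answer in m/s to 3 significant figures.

Δv ≈ 6450 m/s

Ignition mass of stage 1 = 17,300+1,470 + 3,260+226 + 1,550 = 23,806 kg.
Stage 1: m₀ = 23,806 kg, m_f = 23,806 − 17,300 = 6,506 kg; Δv = 280×9.8×ln(3.659) = 2744.0×1.2972 ≈ 3560 m/s.
Stage 2: m₀ = 5,036 kg, m_f = 5,036 − 3,260 = 1,776 kg; Δv = 283×9.8×ln(2.836) = 2773.4×1.0422 ≈ 2891 m/s.
Total Δv = 3560 + 2891 = 6451 m/s.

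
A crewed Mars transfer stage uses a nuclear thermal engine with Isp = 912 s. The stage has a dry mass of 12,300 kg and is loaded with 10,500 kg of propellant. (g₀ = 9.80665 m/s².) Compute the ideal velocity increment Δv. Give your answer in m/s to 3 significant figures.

v_e = Isp · g₀ = 912 × 9.80665 = 8943.7 m/s.
m₀ = m_dry + m_prop = 12,300 + 10,500 = 22,800 kg.
Using Δv = v_e ln(m₀/m_f): Δv = v_e · ln(m₀/m_f) = 8943.7 × ln(1.854) = 8943.7 × 0.6172 ≈ 5519.7 m/s.

Δv ≈ 5520 m/s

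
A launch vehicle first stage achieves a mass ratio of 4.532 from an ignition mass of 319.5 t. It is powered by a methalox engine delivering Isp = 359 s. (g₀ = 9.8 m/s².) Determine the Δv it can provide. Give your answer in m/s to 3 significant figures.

Δv ≈ 5320 m/s

v_e = Isp · g₀ = 359 × 9.8 = 3518.2 m/s.
Δv = v_e · ln(4.532) = 3518.2 × 1.5112 ≈ 5316.6 m/s.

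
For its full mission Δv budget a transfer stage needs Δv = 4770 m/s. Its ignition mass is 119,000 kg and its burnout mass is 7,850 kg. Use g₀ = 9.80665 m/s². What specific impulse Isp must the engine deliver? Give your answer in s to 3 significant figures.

ln(m₀/m_f) = ln(119000/7850) = ln(15.16) = 2.7186.
v_e = Δv / ln(m₀/m_f) = 4770 / 2.7186 = 1754.6 m/s.
Isp = v_e / g₀ = 1754.6 / 9.80665 = 178.9 s.

Isp ≈ 179 s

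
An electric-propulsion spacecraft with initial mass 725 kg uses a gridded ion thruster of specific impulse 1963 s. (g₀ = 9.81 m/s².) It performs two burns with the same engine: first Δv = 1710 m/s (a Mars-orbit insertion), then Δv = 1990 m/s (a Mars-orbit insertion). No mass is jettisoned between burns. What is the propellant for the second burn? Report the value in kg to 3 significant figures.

propellant for the second burn ≈ 65.1 kg

v_e = Isp · g₀ = 1963 × 9.81 = 19257.0 m/s.
After the first burn: m = 725 × exp(−1710/19257.0) = 725 × 0.91503 = 663.397 kg.
After the second burn: m = 663.397 × exp(−1990/19257.0) = 663.397 × 0.90182 = 598.265 kg.
Second-burn propellant = 663.397 − 598.265 = 65.132 kg.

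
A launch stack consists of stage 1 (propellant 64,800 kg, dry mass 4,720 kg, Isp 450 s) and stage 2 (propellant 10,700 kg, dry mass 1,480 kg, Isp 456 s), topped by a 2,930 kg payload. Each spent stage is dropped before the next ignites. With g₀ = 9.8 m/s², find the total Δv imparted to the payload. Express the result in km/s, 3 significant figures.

Ignition mass of stage 1 = 64,800+4,720 + 10,700+1,480 + 2,930 = 84,630 kg.
Stage 1: m₀ = 84,630 kg, m_f = 84,630 − 64,800 = 19,830 kg; Δv = 450×9.8×ln(4.268) = 4410.0×1.4511 ≈ 6399 m/s.
Stage 2: m₀ = 15,110 kg, m_f = 15,110 − 10,700 = 4,410 kg; Δv = 456×9.8×ln(3.426) = 4468.8×1.2315 ≈ 5503 m/s.
Total Δv = 6399 + 5503 = 11902 m/s.

Δv ≈ 11.9 km/s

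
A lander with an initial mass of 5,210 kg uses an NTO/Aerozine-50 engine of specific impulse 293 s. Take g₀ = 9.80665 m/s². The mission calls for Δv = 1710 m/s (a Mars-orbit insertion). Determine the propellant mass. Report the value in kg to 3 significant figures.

propellant mass ≈ 2340 kg

v_e = Isp · g₀ = 293 × 9.80665 = 2873.3 m/s.
m₀/m_f = exp(Δv / v_e) = exp(1710 / 2873.3) = exp(0.5951) = 1.8133.
m_f = 5,210 / 1.8133 = 2,873.21 kg, so propellant = m₀ − m_f = 5,210 − 2,873.21 = 2,336.79 kg.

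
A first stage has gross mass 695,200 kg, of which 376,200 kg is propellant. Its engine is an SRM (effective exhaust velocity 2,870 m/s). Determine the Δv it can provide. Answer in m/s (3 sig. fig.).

Δv ≈ 2240 m/s

m_f = m₀ − m_prop = 695,200 − 376,200 = 319,000 kg.
Using Δv = v_e ln(m₀/m_f): Δv = v_e · ln(m₀/m_f) = 2870.0 × ln(2.179) = 2870.0 × 0.7790 ≈ 2235.8 m/s.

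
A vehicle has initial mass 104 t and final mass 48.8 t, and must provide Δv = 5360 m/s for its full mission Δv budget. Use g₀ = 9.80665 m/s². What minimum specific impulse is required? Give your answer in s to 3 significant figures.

ln(m₀/m_f) = ln(104000/48800) = ln(2.131) = 0.7567.
Rocket equation: v_e = Δv / ln(m₀/m_f) = 5360 / 0.7567 = 7083.8 m/s.
Isp = v_e / g₀ = 7083.8 / 9.80665 = 722.3 s.

Isp ≈ 722 s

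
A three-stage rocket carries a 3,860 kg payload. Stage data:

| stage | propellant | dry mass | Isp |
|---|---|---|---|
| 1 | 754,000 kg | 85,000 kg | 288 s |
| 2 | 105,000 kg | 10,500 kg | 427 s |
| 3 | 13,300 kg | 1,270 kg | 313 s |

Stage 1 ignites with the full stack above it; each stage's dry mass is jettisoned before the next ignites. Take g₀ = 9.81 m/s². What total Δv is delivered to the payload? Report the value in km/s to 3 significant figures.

Ignition mass of stage 1 = 754,000+85,000 + 105,000+10,500 + 13,300+1,270 + 3,860 = 972,930 kg.
Stage 1: m₀ = 972,930 kg, m_f = 972,930 − 754,000 = 218,930 kg; Δv = 288×9.81×ln(4.444) = 2825.3×1.4916 ≈ 4214 m/s.
Stage 2: m₀ = 133,930 kg, m_f = 133,930 − 105,000 = 28,930 kg; Δv = 427×9.81×ln(4.629) = 4188.9×1.5324 ≈ 6419 m/s.
Stage 3: m₀ = 18,430 kg, m_f = 18,430 − 13,300 = 5,130 kg; Δv = 313×9.81×ln(3.593) = 3070.5×1.2789 ≈ 3927 m/s.
Total Δv = 4214 + 6419 + 3927 = 14560 m/s.

Δv ≈ 14.6 km/s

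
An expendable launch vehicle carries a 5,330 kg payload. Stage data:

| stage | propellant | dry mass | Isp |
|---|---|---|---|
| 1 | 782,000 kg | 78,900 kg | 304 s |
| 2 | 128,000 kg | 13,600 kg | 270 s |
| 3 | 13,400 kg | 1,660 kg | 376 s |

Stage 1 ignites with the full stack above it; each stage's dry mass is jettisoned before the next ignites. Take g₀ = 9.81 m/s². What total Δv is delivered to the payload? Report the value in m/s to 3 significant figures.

Δv ≈ 12400 m/s

Ignition mass of stage 1 = 782,000+78,900 + 128,000+13,600 + 13,400+1,660 + 5,330 = 1,022,890 kg.
Stage 1: m₀ = 1,022,890 kg, m_f = 1,022,890 − 782,000 = 240,890 kg; Δv = 304×9.81×ln(4.246) = 2982.2×1.4460 ≈ 4312 m/s.
Stage 2: m₀ = 161,990 kg, m_f = 161,990 − 128,000 = 33,990 kg; Δv = 270×9.81×ln(4.766) = 2648.7×1.5615 ≈ 4136 m/s.
Stage 3: m₀ = 20,390 kg, m_f = 20,390 − 13,400 = 6,990 kg; Δv = 376×9.81×ln(2.917) = 3688.6×1.0706 ≈ 3949 m/s.
Total Δv = 4312 + 4136 + 3949 = 12397 m/s.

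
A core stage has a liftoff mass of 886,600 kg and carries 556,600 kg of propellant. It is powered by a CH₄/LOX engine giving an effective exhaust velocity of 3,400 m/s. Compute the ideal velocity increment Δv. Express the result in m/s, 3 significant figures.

Δv ≈ 3360 m/s

m_f = m₀ − m_prop = 886,600 − 556,600 = 330,000 kg.
By the Tsiolkovsky rocket equation, Δv = v_e · ln(m₀/m_f) = 3400.0 × ln(2.687) = 3400.0 × 0.9883 ≈ 3360.2 m/s.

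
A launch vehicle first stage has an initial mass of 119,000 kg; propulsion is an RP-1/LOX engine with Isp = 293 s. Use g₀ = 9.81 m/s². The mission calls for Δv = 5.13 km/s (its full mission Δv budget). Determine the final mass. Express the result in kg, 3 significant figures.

final mass ≈ 20000 kg

v_e = Isp · g₀ = 293 × 9.81 = 2874.3 m/s.
m₀/m_f = exp(Δv / v_e) = exp(5130 / 2874.3) = exp(1.7848) = 5.9582.
m_f = m₀ / 5.9582 = 119,000 / 5.9582 = 19,972.5 kg.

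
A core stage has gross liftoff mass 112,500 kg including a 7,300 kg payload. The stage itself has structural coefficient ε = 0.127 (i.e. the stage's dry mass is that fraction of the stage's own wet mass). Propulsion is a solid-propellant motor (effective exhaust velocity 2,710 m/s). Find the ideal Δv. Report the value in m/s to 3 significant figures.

Δv ≈ 4590 m/s

Stage wet mass = m₀ − payload = 112,500 − 7,300 = 105,200 kg.
Stage dry mass = ε × stage wet mass = 0.127 × 105,200 = 13,360.4 kg.
Burnout mass m_f = stage dry + payload = 13,360.4 + 7,300 = 20,660.4 kg.
Δv = v_e · ln(112,500/20,660.4) = 2710.0 × ln(5.445) = 2710.0 × 1.6947 ≈ 4593 m/s.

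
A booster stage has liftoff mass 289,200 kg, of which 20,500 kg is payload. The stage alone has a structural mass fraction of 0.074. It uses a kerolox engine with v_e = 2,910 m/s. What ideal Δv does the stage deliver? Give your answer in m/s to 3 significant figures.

Stage wet mass = m₀ − payload = 289,200 − 20,500 = 268,700 kg.
Stage dry mass = ε × stage wet mass = 0.074 × 268,700 = 19,883.8 kg.
Burnout mass m_f = stage dry + payload = 19,883.8 + 20,500 = 40,383.8 kg.
Δv = v_e · ln(289,200/40,383.8) = 2910.0 × ln(7.161) = 2910.0 × 1.9687 ≈ 5729 m/s.

Δv ≈ 5730 m/s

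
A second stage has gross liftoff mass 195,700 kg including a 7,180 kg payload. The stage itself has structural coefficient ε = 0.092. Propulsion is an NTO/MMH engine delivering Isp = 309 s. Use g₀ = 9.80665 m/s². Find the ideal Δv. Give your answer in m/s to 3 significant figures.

Stage wet mass = m₀ − payload = 195,700 − 7,180 = 188,520 kg.
Stage dry mass = ε × stage wet mass = 0.092 × 188,520 = 17,343.8 kg.
Burnout mass m_f = stage dry + payload = 17,343.8 + 7,180 = 24,523.8 kg.
v_e = Isp · g₀ = 309 × 9.80665 = 3030.3 m/s.
Δv = v_e · ln(195,700/24,523.8) = 3030.3 × ln(7.98) = 3030.3 × 2.0769 ≈ 6294 m/s.

Δv ≈ 6290 m/s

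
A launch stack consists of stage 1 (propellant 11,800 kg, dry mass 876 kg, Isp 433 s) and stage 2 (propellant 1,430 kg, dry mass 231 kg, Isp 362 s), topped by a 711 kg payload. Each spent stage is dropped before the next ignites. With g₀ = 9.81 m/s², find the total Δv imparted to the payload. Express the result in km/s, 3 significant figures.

Ignition mass of stage 1 = 11,800+876 + 1,430+231 + 711 = 15,048 kg.
Stage 1: m₀ = 15,048 kg, m_f = 15,048 − 11,800 = 3,248 kg; Δv = 433×9.81×ln(4.633) = 4247.7×1.5332 ≈ 6513 m/s.
Stage 2: m₀ = 2,372 kg, m_f = 2,372 − 1,430 = 942 kg; Δv = 362×9.81×ln(2.518) = 3551.2×0.9235 ≈ 3279 m/s.
Total Δv = 6513 + 3279 = 9792 m/s.

Δv ≈ 9.79 km/s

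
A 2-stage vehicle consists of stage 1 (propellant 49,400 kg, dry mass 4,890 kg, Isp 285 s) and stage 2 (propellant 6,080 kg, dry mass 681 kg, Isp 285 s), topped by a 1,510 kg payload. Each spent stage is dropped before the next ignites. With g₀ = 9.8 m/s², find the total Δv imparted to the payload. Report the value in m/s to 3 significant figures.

Ignition mass of stage 1 = 49,400+4,890 + 6,080+681 + 1,510 = 62,561 kg.
Stage 1: m₀ = 62,561 kg, m_f = 62,561 − 49,400 = 13,161 kg; Δv = 285×9.8×ln(4.754) = 2793.0×1.5589 ≈ 4354 m/s.
Stage 2: m₀ = 8,271 kg, m_f = 8,271 − 6,080 = 2,191 kg; Δv = 285×9.8×ln(3.775) = 2793.0×1.3284 ≈ 3710 m/s.
Total Δv = 4354 + 3710 = 8064 m/s.

Δv ≈ 8060 m/s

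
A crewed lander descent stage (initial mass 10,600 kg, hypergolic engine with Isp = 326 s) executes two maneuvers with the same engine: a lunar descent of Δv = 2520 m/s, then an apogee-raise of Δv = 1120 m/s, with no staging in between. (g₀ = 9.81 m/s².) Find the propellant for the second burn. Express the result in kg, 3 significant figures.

v_e = Isp · g₀ = 326 × 9.81 = 3198.1 m/s.
After the first burn: m = 10600 × exp(−2520/3198.1) = 10600 × 0.45476 = 4,820.46 kg.
After the second burn: m = 4,820.46 × exp(−1120/3198.1) = 4,820.46 × 0.70454 = 3,396.21 kg.
Second-burn propellant = 4,820.46 − 3,396.21 = 1,424.25 kg.

propellant for the second burn ≈ 1420 kg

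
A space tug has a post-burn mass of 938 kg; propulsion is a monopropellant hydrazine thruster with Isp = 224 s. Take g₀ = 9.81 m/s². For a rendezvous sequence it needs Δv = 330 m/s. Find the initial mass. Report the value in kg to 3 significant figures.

initial mass ≈ 1090 kg

v_e = Isp · g₀ = 224 × 9.81 = 2197.4 m/s.
Using Δv = v_e ln(m₀/m_f): m₀/m_f = exp(Δv / v_e) = exp(330 / 2197.4) = exp(0.1502) = 1.1620.
m₀ = m_f × 1.1620 = 938 × 1.1620 = 1,089.96 kg.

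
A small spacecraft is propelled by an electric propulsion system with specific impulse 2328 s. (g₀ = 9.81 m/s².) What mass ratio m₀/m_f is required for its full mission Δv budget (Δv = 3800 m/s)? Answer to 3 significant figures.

mass ratio ≈ 1.18

v_e = Isp · g₀ = 2328 × 9.81 = 22837.7 m/s.
m₀/m_f = exp(Δv / v_e) = exp(3800 / 22837.7) = exp(0.1664) = 1.1810.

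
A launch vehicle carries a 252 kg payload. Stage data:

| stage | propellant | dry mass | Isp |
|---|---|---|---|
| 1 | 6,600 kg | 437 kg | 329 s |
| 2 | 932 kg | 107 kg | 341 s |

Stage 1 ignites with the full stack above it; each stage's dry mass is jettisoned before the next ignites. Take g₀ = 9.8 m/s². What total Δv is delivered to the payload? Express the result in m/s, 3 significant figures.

Ignition mass of stage 1 = 6,600+437 + 932+107 + 252 = 8,328 kg.
Stage 1: m₀ = 8,328 kg, m_f = 8,328 − 6,600 = 1,728 kg; Δv = 329×9.8×ln(4.819) = 3224.2×1.5727 ≈ 5071 m/s.
Stage 2: m₀ = 1,291 kg, m_f = 1,291 − 932 = 359 kg; Δv = 341×9.8×ln(3.596) = 3341.8×1.2799 ≈ 4277 m/s.
Total Δv = 5071 + 4277 = 9348 m/s.

Δv ≈ 9350 m/s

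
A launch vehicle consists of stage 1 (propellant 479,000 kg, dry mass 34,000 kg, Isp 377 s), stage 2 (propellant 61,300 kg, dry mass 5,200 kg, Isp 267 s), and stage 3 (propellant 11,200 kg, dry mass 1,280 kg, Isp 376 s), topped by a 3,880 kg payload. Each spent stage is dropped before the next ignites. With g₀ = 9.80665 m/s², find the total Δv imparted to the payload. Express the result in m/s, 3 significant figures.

Ignition mass of stage 1 = 479,000+34,000 + 61,300+5,200 + 11,200+1,280 + 3,880 = 595,860 kg.
Stage 1: m₀ = 595,860 kg, m_f = 595,860 − 479,000 = 116,860 kg; Δv = 377×9.80665×ln(5.099) = 3697.1×1.6290 ≈ 6023 m/s.
Stage 2: m₀ = 82,860 kg, m_f = 82,860 − 61,300 = 21,560 kg; Δv = 267×9.80665×ln(3.843) = 2618.4×1.3463 ≈ 3525 m/s.
Stage 3: m₀ = 16,360 kg, m_f = 16,360 − 11,200 = 5,160 kg; Δv = 376×9.80665×ln(3.171) = 3687.3×1.1539 ≈ 4255 m/s.
Total Δv = 6023 + 3525 + 4255 = 13803 m/s.

Δv ≈ 13800 m/s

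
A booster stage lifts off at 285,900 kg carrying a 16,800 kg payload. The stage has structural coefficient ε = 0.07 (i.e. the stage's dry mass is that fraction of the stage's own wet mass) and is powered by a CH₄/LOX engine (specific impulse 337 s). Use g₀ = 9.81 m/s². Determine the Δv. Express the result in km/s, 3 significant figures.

Δv ≈ 6.88 km/s

Stage wet mass = m₀ − payload = 285,900 − 16,800 = 269,100 kg.
Stage dry mass = ε × stage wet mass = 0.07 × 269,100 = 18,837 kg.
Burnout mass m_f = stage dry + payload = 18,837 + 16,800 = 35,637 kg.
v_e = Isp · g₀ = 337 × 9.81 = 3306.0 m/s.
Using Δv = v_e ln(m₀/m_f): Δv = v_e · ln(285,900/35,637) = 3306.0 × ln(8.023) = 3306.0 × 2.0823 ≈ 6884 m/s.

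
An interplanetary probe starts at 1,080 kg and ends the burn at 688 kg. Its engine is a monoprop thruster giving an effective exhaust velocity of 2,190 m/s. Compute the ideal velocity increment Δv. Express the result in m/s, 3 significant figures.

Δv ≈ 988 m/s

From the ideal rocket equation, Δv = v_e · ln(m₀/m_f) = 2190.0 × ln(1.57) = 2190.0 × 0.4509 ≈ 987.5 m/s.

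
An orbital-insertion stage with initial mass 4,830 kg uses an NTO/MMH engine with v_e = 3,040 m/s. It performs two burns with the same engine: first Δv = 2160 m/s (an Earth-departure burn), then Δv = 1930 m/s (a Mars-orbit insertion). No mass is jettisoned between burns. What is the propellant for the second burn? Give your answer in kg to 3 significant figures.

After the first burn: m = 4830 × exp(−2160/3040.0) = 4830 × 0.49139 = 2,373.41 kg.
After the second burn: m = 2,373.41 × exp(−1930/3040.0) = 2,373.41 × 0.53001 = 1,257.93 kg.
Second-burn propellant = 2,373.41 − 1,257.93 = 1,115.48 kg.

propellant for the second burn ≈ 1120 kg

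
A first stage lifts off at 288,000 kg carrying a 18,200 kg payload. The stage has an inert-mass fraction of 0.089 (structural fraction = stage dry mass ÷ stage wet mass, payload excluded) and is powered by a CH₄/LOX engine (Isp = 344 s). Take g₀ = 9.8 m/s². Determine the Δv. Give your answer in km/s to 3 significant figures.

Δv ≈ 6.47 km/s

Stage wet mass = m₀ − payload = 288,000 − 18,200 = 269,800 kg.
Stage dry mass = ε × stage wet mass = 0.089 × 269,800 = 24,012.2 kg.
Burnout mass m_f = stage dry + payload = 24,012.2 + 18,200 = 42,212.2 kg.
v_e = Isp · g₀ = 344 × 9.8 = 3371.2 m/s.
Rocket equation: Δv = v_e · ln(288,000/42,212.2) = 3371.2 × ln(6.823) = 3371.2 × 1.9203 ≈ 6474 m/s.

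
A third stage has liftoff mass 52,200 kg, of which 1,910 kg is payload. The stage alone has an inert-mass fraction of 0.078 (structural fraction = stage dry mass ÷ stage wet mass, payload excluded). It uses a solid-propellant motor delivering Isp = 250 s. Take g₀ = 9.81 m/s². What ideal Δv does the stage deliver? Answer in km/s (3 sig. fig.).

Stage wet mass = m₀ − payload = 52,200 − 1,910 = 50,290 kg.
Stage dry mass = ε × stage wet mass = 0.078 × 50,290 = 3,922.62 kg.
Burnout mass m_f = stage dry + payload = 3,922.62 + 1,910 = 5,832.62 kg.
v_e = Isp · g₀ = 250 × 9.81 = 2452.5 m/s.
From the ideal rocket equation, Δv = v_e · ln(52,200/5,832.62) = 2452.5 × ln(8.95) = 2452.5 × 2.1916 ≈ 5375 m/s.

Δv ≈ 5.37 km/s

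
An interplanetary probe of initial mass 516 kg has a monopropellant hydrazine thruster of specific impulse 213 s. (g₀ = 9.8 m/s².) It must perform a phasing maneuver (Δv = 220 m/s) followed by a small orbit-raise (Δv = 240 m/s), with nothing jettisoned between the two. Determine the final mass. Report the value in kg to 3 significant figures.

v_e = Isp · g₀ = 213 × 9.8 = 2087.4 m/s.
After the first burn: m = 516 × exp(−220/2087.4) = 516 × 0.89997 = 464.385 kg.
After the second burn: m = 464.385 × exp(−240/2087.4) = 464.385 × 0.89139 = 413.948 kg.

final mass ≈ 414 kg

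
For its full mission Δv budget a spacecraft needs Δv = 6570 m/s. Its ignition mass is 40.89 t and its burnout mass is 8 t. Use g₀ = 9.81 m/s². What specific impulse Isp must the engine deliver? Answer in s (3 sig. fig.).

ln(m₀/m_f) = ln(40890/8000) = ln(5.111) = 1.6314.
v_e = Δv / ln(m₀/m_f) = 6570 / 1.6314 = 4027.1 m/s.
Isp = v_e / g₀ = 4027.1 / 9.81 = 410.5 s.

Isp ≈ 411 s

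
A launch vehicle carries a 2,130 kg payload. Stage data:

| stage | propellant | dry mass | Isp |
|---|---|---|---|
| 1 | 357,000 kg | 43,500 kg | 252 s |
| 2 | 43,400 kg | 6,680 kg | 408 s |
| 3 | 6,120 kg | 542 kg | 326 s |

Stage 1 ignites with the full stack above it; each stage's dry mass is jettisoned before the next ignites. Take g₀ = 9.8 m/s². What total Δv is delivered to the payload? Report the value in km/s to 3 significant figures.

Ignition mass of stage 1 = 357,000+43,500 + 43,400+6,680 + 6,120+542 + 2,130 = 459,372 kg.
Stage 1: m₀ = 459,372 kg, m_f = 459,372 − 357,000 = 102,372 kg; Δv = 252×9.8×ln(4.487) = 2469.6×1.5012 ≈ 3707 m/s.
Stage 2: m₀ = 58,872 kg, m_f = 58,872 − 43,400 = 15,472 kg; Δv = 408×9.8×ln(3.805) = 3998.4×1.3363 ≈ 5343 m/s.
Stage 3: m₀ = 8,792 kg, m_f = 8,792 − 6,120 = 2,672 kg; Δv = 326×9.8×ln(3.29) = 3194.8×1.1910 ≈ 3805 m/s.
Total Δv = 3707 + 5343 + 3805 = 12855 m/s.

Δv ≈ 12.9 km/s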